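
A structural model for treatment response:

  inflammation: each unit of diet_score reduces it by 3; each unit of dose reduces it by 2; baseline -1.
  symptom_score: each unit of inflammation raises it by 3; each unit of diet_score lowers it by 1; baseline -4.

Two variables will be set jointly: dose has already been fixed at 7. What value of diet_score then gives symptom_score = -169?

With dose held at 7:
Substituting into the inflammation equation gives inflammation = -3*diet_score - 15.
symptom_score becomes -10*diet_score - 49.
Solve -10*diet_score - 49 = -169: diet_score = (-169 + 49) / -10 = 12.

diet_score = 12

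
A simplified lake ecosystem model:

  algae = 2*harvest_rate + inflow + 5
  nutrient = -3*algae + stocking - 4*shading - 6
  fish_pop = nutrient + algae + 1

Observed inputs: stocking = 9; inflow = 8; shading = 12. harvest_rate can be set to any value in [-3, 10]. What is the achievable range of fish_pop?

-110 to -58

Substituting into the algae equation gives algae = 2*harvest_rate + 13.
So nutrient = -6*harvest_rate - 84.
Substituting into the fish_pop equation gives fish_pop = -4*harvest_rate - 70.
Linear in harvest_rate, so extremes are at the endpoints: harvest_rate = -3 gives fish_pop = -58; harvest_rate = 10 gives fish_pop = -110.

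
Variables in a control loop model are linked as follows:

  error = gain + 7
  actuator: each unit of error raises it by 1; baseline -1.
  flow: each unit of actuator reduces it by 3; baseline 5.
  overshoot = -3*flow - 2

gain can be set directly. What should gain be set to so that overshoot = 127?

gain = 10

Substituting into the actuator equation gives actuator = gain + 6.
Substituting into the flow equation gives flow = -3*gain - 13.
This gives overshoot = 9*gain + 37.
Solve 9*gain + 37 = 127: gain = (127 - 37) / 9 = 10.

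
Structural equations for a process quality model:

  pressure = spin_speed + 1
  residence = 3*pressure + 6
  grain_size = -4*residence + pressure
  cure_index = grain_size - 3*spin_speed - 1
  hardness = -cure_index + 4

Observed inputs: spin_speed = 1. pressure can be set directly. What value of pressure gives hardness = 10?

pressure = -2

Intervening on pressure fixes its value directly, overriding its dependence on spin_speed.
Substituting into the grain_size equation gives grain_size = -11*pressure - 24.
Substituting into the cure_index equation gives cure_index = -11*pressure - 28.
Substituting into the hardness equation gives hardness = 11*pressure + 32.
Solve 11*pressure + 32 = 10: pressure = (10 - 32) / 11 = -2.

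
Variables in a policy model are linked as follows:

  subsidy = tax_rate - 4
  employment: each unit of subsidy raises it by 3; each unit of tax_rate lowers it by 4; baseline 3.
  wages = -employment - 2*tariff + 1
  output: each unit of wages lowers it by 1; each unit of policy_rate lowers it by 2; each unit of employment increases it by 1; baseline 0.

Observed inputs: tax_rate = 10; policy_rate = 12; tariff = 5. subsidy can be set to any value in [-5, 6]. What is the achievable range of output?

-119 to -53

Intervening on subsidy fixes its value directly, overriding its dependence on tax_rate.
Substituting into the employment equation gives employment = 3*subsidy - 37.
This gives wages = -3*subsidy + 28.
Substituting into the output equation gives output = 6*subsidy - 89.
Linear in subsidy, so extremes are at the endpoints: subsidy = -5 gives output = -119; subsidy = 6 gives output = -53.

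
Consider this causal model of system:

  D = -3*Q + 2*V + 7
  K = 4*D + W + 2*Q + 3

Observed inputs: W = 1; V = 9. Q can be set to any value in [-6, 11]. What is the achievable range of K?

Substituting into the D equation gives D = -3*Q + 25.
Substituting into the K equation gives K = -10*Q + 104.
Linear in Q, so extremes are at the endpoints: Q = -6 gives K = 164; Q = 11 gives K = -6.

-6 to 164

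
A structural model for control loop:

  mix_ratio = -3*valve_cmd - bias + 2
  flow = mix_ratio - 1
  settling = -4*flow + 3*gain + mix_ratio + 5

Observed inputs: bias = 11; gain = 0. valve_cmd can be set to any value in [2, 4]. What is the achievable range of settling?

54 to 72

Substituting into the mix_ratio equation gives mix_ratio = -3*valve_cmd - 9.
This gives flow = -3*valve_cmd - 10.
Substituting into the settling equation gives settling = 9*valve_cmd + 36.
Linear in valve_cmd, so extremes are at the endpoints: valve_cmd = 2 gives settling = 54; valve_cmd = 4 gives settling = 72.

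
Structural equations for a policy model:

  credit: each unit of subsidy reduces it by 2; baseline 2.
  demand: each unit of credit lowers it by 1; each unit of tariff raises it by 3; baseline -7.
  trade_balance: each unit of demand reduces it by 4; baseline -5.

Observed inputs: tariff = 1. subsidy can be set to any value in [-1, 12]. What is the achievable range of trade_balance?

-77 to 27

Substituting into the demand equation gives demand = 2*subsidy - 6.
This gives trade_balance = -8*subsidy + 19.
Linear in subsidy, so extremes are at the endpoints: subsidy = -1 gives trade_balance = 27; subsidy = 12 gives trade_balance = -77.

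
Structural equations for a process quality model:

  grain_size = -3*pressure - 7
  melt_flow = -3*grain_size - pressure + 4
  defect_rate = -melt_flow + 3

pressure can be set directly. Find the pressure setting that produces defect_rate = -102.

pressure = 10

Substituting into the melt_flow equation gives melt_flow = 8*pressure + 25.
Substituting into the defect_rate equation gives defect_rate = -8*pressure - 22.
Solve -8*pressure - 22 = -102: pressure = (-102 + 22) / -8 = 10.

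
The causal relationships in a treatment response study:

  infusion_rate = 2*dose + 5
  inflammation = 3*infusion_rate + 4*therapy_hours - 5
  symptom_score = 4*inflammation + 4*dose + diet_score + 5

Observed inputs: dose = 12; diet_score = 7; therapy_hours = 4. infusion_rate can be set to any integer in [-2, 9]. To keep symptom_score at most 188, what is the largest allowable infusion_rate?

infusion_rate = 7

Intervening on infusion_rate fixes its value directly, overriding its dependence on dose.
Substituting into the inflammation equation gives inflammation = 3*infusion_rate + 11.
Substituting into the symptom_score equation gives symptom_score = 12*infusion_rate + 104.
Require 12*infusion_rate + 104 ≤ 188, so infusion_rate ≤ 7.
The largest integer in [-2, 9] satisfying this is 7.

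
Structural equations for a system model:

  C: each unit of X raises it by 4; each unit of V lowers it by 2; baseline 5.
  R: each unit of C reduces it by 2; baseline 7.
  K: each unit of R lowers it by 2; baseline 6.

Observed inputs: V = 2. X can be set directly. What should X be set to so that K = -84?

X = -5

Substituting into the C equation gives C = 4*X + 1.
This gives R = -8*X + 5.
Substituting into the K equation gives K = 16*X - 4.
Solve 16*X - 4 = -84: X = (-84 + 4) / 16 = -5.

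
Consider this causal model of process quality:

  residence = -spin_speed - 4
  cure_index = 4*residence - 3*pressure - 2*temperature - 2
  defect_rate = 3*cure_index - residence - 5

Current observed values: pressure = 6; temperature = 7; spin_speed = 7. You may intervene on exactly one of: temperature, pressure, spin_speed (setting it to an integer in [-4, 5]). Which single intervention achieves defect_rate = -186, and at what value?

Intervening on temperature: with other inputs at their observed values, defect_rate = -6*temperature - 186. Solving for -186 gives temperature = 0, within [-4, 5].
Intervening on pressure: defect_rate = -9*pressure - 174. Reaching -186 requires pressure = 4/3, not an integer.
Intervening on spin_speed: defect_rate = -11*spin_speed - 151. Reaching -186 requires spin_speed = 35/11, not an integer.

set temperature = 0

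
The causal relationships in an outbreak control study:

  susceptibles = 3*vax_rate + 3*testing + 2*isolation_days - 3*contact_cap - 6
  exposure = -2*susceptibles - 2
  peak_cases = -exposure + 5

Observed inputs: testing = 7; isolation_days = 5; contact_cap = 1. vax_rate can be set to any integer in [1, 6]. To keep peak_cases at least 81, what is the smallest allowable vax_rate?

vax_rate = 5

Substituting into the susceptibles equation gives susceptibles = 3*vax_rate + 22.
exposure becomes -6*vax_rate - 46.
Substituting into the peak_cases equation gives peak_cases = 6*vax_rate + 51.
Require 6*vax_rate + 51 ≥ 81, so vax_rate ≥ 5.
The smallest integer in [1, 6] satisfying this is 5.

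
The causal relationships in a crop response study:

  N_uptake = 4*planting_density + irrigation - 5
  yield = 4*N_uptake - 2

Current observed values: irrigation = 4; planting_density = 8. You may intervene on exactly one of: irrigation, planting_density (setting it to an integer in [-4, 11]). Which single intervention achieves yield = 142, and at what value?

set irrigation = 9

Intervening on irrigation: with other inputs at their observed values, yield = 4*irrigation + 106. Solving for 142 gives irrigation = 9, within [-4, 11].
Intervening on planting_density: yield = 16*planting_density - 6. Reaching 142 requires planting_density = 37/4, not an integer.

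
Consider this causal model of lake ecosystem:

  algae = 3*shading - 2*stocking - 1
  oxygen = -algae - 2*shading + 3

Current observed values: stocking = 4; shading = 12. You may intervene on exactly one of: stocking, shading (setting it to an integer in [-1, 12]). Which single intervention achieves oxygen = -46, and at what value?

set stocking = 5

Intervening on stocking: with other inputs at their observed values, oxygen = 2*stocking - 56. Solving for -46 gives stocking = 5, within [-1, 12].
Intervening on shading: oxygen = -5*shading + 12. Reaching -46 requires shading = 58/5, not an integer.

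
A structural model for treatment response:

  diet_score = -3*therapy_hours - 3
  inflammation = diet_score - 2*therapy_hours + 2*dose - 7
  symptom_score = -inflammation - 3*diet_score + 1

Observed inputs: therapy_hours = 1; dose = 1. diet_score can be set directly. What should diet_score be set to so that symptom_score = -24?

diet_score = 8

Intervening on diet_score fixes its value directly, overriding its dependence on therapy_hours.
Substituting into the inflammation equation gives inflammation = diet_score - 7.
So symptom_score = -4*diet_score + 8.
Solve -4*diet_score + 8 = -24: diet_score = (-24 - 8) / -4 = 8.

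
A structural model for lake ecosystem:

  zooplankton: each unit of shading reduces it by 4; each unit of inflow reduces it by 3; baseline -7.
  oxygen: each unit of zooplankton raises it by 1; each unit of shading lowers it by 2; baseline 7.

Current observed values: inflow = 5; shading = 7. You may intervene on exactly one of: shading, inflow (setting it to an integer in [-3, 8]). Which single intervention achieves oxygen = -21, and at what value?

Intervening on shading: with other inputs at their observed values, oxygen = -6*shading - 15. Solving for -21 gives shading = 1, within [-3, 8].
Intervening on inflow: oxygen = -3*inflow - 42. Reaching -21 requires inflow = -7, outside [-3, 8].

set shading = 1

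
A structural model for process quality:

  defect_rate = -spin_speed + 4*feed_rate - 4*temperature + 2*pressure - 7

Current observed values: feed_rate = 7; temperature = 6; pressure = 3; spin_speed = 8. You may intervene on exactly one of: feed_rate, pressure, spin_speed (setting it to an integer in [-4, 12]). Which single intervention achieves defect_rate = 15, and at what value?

Intervening on feed_rate: with other inputs at their observed values, defect_rate = 4*feed_rate - 33. Solving for 15 gives feed_rate = 12, within [-4, 12].
Intervening on pressure: defect_rate = 2*pressure - 11. Reaching 15 requires pressure = 13, outside [-4, 12].
Intervening on spin_speed: defect_rate = -spin_speed + 3. Reaching 15 requires spin_speed = -12, outside [-4, 12].

set feed_rate = 12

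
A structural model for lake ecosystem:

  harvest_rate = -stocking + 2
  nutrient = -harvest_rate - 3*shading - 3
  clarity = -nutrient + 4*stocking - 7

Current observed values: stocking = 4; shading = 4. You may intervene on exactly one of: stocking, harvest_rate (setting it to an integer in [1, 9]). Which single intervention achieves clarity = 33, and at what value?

Intervening on stocking: clarity = 3*stocking + 10. Reaching 33 requires stocking = 23/3, not an integer.
Intervening on harvest_rate: with other inputs at their observed values, clarity = harvest_rate + 24. Solving for 33 gives harvest_rate = 9, within [1, 9].

set harvest_rate = 9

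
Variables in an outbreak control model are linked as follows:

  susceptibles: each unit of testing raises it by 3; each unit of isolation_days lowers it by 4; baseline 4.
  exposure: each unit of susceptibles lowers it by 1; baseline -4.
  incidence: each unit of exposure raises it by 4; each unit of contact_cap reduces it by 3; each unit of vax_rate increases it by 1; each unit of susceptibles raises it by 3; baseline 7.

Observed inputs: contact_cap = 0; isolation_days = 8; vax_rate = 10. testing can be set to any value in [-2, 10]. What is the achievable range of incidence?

Substituting into the susceptibles equation gives susceptibles = 3*testing - 28.
So exposure = -3*testing + 24.
Substituting into the incidence equation gives incidence = -3*testing + 29.
Linear in testing, so extremes are at the endpoints: testing = -2 gives incidence = 35; testing = 10 gives incidence = -1.

-1 to 35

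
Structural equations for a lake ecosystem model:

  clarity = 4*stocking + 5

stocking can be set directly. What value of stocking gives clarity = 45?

stocking = 10

Solve 4*stocking + 5 = 45: stocking = (45 - 5) / 4 = 10.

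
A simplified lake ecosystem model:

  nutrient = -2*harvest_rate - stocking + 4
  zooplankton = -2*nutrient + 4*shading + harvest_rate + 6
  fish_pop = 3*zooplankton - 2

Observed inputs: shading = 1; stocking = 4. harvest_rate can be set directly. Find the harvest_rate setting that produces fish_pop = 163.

Substituting into the nutrient equation gives nutrient = -2*harvest_rate.
Substituting into the zooplankton equation gives zooplankton = 5*harvest_rate + 10.
Substituting into the fish_pop equation gives fish_pop = 15*harvest_rate + 28.
Solve 15*harvest_rate + 28 = 163: harvest_rate = (163 - 28) / 15 = 9.

harvest_rate = 9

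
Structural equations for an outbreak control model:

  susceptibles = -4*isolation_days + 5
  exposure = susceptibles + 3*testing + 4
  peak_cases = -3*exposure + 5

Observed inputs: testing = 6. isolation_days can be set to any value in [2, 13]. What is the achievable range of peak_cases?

Substituting into the exposure equation gives exposure = -4*isolation_days + 27.
This gives peak_cases = 12*isolation_days - 76.
Linear in isolation_days, so extremes are at the endpoints: isolation_days = 2 gives peak_cases = -52; isolation_days = 13 gives peak_cases = 80.

-52 to 80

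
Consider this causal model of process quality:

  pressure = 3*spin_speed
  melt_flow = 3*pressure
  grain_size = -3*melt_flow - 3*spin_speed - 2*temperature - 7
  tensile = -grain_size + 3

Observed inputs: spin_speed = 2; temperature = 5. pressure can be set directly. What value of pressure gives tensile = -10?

Intervening on pressure fixes its value directly, overriding its dependence on spin_speed.
Substituting into the grain_size equation gives grain_size = -9*pressure - 23.
Substituting into the tensile equation gives tensile = 9*pressure + 26.
Solve 9*pressure + 26 = -10: pressure = (-10 - 26) / 9 = -4.

pressure = -4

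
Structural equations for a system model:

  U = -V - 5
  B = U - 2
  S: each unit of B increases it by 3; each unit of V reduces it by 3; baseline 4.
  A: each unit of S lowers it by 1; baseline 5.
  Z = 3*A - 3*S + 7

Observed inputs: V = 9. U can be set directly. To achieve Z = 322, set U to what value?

U = -7

Intervening on U fixes its value directly, overriding its dependence on V.
Substituting into the S equation gives S = 3*U - 29.
Substituting into the A equation gives A = -3*U + 34.
Substituting into the Z equation gives Z = -18*U + 196.
Solve -18*U + 196 = 322: U = (322 - 196) / -18 = -7.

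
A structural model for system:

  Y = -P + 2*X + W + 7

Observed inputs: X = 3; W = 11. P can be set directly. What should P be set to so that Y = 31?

P = -7

Substituting into the Y equation gives Y = -P + 24.
Solve -P + 24 = 31: P = (31 - 24) / -1 = -7.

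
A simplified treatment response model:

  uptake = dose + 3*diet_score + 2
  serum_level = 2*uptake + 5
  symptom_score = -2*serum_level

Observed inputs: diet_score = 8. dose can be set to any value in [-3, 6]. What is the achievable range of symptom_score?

Substituting into the uptake equation gives uptake = dose + 26.
Substituting into the serum_level equation gives serum_level = 2*dose + 57.
Substituting into the symptom_score equation gives symptom_score = -4*dose - 114.
Linear in dose, so extremes are at the endpoints: dose = -3 gives symptom_score = -102; dose = 6 gives symptom_score = -138.

-138 to -102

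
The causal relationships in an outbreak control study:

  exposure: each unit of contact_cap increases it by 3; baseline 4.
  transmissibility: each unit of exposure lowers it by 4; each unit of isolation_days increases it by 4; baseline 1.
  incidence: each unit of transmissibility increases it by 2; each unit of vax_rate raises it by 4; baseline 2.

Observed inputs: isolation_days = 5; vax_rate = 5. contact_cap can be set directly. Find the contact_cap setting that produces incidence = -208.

Substituting into the transmissibility equation gives transmissibility = -12*contact_cap + 5.
Substituting into the incidence equation gives incidence = -24*contact_cap + 32.
Solve -24*contact_cap + 32 = -208: contact_cap = (-208 - 32) / -24 = 10.

contact_cap = 10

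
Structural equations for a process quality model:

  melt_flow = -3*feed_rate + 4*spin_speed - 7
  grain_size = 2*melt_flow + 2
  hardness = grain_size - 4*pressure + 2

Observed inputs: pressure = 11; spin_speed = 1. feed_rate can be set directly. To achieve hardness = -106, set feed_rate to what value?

feed_rate = 10

Substituting into the melt_flow equation gives melt_flow = -3*feed_rate - 3.
This gives grain_size = -6*feed_rate - 4.
hardness becomes -6*feed_rate - 46.
Solve -6*feed_rate - 46 = -106: feed_rate = (-106 + 46) / -6 = 10.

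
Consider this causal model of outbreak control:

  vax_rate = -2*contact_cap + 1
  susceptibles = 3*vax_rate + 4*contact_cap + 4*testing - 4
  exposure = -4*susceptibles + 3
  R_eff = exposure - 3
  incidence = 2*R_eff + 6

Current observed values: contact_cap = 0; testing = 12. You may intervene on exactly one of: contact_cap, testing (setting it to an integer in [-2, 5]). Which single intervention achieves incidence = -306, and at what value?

Intervening on contact_cap: with other inputs at their observed values, incidence = 16*contact_cap - 370. Solving for -306 gives contact_cap = 4, within [-2, 5].
Intervening on testing: incidence = -32*testing + 14. Reaching -306 requires testing = 10, outside [-2, 5].

set contact_cap = 4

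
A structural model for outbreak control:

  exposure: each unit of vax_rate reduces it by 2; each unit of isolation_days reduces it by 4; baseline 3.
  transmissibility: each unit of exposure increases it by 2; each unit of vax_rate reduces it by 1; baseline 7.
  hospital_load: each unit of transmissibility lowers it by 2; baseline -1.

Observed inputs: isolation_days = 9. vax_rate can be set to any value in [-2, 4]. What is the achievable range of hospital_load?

Substituting into the exposure equation gives exposure = -2*vax_rate - 33.
So transmissibility = -5*vax_rate - 59.
This gives hospital_load = 10*vax_rate + 117.
Linear in vax_rate, so extremes are at the endpoints: vax_rate = -2 gives hospital_load = 97; vax_rate = 4 gives hospital_load = 157.

97 to 157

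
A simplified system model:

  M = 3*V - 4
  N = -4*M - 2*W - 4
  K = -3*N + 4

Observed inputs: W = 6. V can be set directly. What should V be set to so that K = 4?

V = 0

Substituting into the N equation gives N = -12*V.
Substituting into the K equation gives K = 36*V + 4.
Solve 36*V + 4 = 4: V = (4 - 4) / 36 = 0.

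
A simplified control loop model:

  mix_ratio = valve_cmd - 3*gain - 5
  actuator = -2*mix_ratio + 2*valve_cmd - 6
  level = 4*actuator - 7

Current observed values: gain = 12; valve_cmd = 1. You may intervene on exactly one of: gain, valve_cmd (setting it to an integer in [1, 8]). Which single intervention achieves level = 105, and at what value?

set gain = 4

Intervening on gain: with other inputs at their observed values, level = 24*gain + 9. Solving for 105 gives gain = 4, within [1, 8].
Intervening on valve_cmd: the paths from valve_cmd to level cancel (net effect zero), leaving level = 297; 105 is unreachable this way.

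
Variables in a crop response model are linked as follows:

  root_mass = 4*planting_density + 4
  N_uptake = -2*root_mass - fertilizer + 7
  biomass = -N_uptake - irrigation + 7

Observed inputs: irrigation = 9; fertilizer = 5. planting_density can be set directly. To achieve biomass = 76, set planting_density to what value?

Substituting into the N_uptake equation gives N_uptake = -8*planting_density - 6.
Substituting into the biomass equation gives biomass = 8*planting_density + 4.
Solve 8*planting_density + 4 = 76: planting_density = (76 - 4) / 8 = 9.

planting_density = 9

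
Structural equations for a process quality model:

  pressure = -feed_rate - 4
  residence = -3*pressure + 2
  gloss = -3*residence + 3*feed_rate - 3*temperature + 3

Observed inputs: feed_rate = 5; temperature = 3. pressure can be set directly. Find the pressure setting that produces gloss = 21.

Intervening on pressure fixes its value directly, overriding its dependence on feed_rate.
Substituting into the gloss equation gives gloss = 9*pressure + 3.
Solve 9*pressure + 3 = 21: pressure = (21 - 3) / 9 = 2.

pressure = 2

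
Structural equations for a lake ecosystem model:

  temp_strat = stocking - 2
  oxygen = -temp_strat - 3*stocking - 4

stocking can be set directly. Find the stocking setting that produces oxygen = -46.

stocking = 11

Substituting into the oxygen equation gives oxygen = -4*stocking - 2.
Solve -4*stocking - 2 = -46: stocking = (-46 + 2) / -4 = 11.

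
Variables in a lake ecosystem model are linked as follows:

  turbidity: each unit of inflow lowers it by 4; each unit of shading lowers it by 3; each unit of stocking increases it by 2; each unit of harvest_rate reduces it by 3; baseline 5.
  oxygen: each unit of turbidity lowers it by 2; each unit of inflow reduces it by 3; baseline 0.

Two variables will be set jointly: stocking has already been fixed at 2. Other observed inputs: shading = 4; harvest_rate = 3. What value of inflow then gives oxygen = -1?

With stocking held at 2:
Substituting into the turbidity equation gives turbidity = -4*inflow - 12.
This gives oxygen = 5*inflow + 24.
Solve 5*inflow + 24 = -1: inflow = (-1 - 24) / 5 = -5.

inflow = -5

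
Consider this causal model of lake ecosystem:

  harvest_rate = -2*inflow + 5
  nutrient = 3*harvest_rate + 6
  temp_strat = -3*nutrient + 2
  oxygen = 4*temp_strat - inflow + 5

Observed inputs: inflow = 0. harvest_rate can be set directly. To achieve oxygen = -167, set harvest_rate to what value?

Intervening on harvest_rate fixes its value directly, overriding its dependence on inflow.
Substituting into the temp_strat equation gives temp_strat = -9*harvest_rate - 16.
Substituting into the oxygen equation gives oxygen = -36*harvest_rate - 59.
Solve -36*harvest_rate - 59 = -167: harvest_rate = (-167 + 59) / -36 = 3.

harvest_rate = 3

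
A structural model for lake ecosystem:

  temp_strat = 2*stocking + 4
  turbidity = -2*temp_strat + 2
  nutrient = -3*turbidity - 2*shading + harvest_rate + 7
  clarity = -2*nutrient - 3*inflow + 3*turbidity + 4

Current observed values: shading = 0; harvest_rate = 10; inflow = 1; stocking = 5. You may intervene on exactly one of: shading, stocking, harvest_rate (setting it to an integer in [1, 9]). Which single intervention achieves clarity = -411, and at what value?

set stocking = 9

Intervening on shading: clarity = 4*shading - 267. Reaching -411 requires shading = -36, outside [1, 9].
Intervening on stocking: with other inputs at their observed values, clarity = -36*stocking - 87. Solving for -411 gives stocking = 9, within [1, 9].
Intervening on harvest_rate: clarity = -2*harvest_rate - 247. Reaching -411 requires harvest_rate = 82, outside [1, 9].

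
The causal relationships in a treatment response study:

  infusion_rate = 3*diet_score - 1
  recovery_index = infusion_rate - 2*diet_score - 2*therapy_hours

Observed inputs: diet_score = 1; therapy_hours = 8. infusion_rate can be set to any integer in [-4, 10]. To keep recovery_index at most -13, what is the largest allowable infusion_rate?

Intervening on infusion_rate fixes its value directly, overriding its dependence on diet_score.
Substituting into the recovery_index equation gives recovery_index = infusion_rate - 18.
Require infusion_rate - 18 ≤ -13, so infusion_rate ≤ 5.
The largest integer in [-4, 10] satisfying this is 5.

infusion_rate = 5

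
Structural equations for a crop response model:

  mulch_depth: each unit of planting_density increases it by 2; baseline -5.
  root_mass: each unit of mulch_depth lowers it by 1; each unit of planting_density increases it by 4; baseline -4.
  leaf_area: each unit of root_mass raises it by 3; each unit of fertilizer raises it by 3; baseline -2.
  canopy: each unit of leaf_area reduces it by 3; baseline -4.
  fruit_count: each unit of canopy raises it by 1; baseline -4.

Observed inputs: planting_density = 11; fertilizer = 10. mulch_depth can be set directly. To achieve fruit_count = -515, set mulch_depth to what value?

Intervening on mulch_depth fixes its value directly, overriding its dependence on planting_density.
Substituting into the root_mass equation gives root_mass = -mulch_depth + 40.
leaf_area becomes -3*mulch_depth + 148.
So canopy = 9*mulch_depth - 448.
Substituting into the fruit_count equation gives fruit_count = 9*mulch_depth - 452.
Solve 9*mulch_depth - 452 = -515: mulch_depth = (-515 + 452) / 9 = -7.

mulch_depth = -7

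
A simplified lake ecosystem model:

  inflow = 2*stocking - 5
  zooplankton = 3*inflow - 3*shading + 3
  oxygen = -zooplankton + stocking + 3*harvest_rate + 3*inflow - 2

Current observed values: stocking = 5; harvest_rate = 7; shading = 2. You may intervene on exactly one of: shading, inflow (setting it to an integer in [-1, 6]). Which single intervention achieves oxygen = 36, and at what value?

set shading = 5

Intervening on shading: with other inputs at their observed values, oxygen = 3*shading + 21. Solving for 36 gives shading = 5, within [-1, 6].
Intervening on inflow: the paths from inflow to oxygen cancel (net effect zero), leaving oxygen = 27; 36 is unreachable this way.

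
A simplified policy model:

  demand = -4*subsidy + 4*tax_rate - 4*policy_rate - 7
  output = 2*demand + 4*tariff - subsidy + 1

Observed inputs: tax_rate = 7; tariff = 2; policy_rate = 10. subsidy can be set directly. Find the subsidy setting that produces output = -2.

Substituting into the demand equation gives demand = -4*subsidy - 19.
Substituting into the output equation gives output = -9*subsidy - 29.
Solve -9*subsidy - 29 = -2: subsidy = (-2 + 29) / -9 = -3.

subsidy = -3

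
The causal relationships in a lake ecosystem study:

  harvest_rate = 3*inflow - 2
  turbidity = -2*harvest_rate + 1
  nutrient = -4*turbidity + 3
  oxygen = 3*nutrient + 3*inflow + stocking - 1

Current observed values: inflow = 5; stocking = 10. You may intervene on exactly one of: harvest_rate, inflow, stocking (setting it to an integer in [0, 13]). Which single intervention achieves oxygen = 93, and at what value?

Intervening on harvest_rate: with other inputs at their observed values, oxygen = 24*harvest_rate + 21. Solving for 93 gives harvest_rate = 3, within [0, 13].
Intervening on inflow: oxygen = 75*inflow - 42. Reaching 93 requires inflow = 9/5, not an integer.
Intervening on stocking: oxygen = stocking + 323. Reaching 93 requires stocking = -230, outside [0, 13].

set harvest_rate = 3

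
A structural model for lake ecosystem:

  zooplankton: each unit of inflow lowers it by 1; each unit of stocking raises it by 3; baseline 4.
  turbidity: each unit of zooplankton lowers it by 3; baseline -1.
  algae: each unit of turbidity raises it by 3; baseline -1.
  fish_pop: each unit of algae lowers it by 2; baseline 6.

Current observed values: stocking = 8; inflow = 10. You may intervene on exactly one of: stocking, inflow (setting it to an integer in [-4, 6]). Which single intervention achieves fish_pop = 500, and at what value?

Intervening on stocking: fish_pop = 54*stocking - 94. Reaching 500 requires stocking = 11, outside [-4, 6].
Intervening on inflow: with other inputs at their observed values, fish_pop = -18*inflow + 518. Solving for 500 gives inflow = 1, within [-4, 6].

set inflow = 1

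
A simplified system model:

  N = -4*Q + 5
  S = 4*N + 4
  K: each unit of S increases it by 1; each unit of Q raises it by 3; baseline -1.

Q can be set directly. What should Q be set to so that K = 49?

Substituting into the S equation gives S = -16*Q + 24.
K becomes -13*Q + 23.
Solve -13*Q + 23 = 49: Q = (49 - 23) / -13 = -2.

Q = -2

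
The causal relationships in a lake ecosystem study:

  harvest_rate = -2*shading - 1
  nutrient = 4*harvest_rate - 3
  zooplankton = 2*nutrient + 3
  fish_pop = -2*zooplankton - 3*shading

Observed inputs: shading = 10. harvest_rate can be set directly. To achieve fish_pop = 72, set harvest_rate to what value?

harvest_rate = -6

Intervening on harvest_rate fixes its value directly, overriding its dependence on shading.
Substituting into the zooplankton equation gives zooplankton = 8*harvest_rate - 3.
fish_pop becomes -16*harvest_rate - 24.
Solve -16*harvest_rate - 24 = 72: harvest_rate = (72 + 24) / -16 = -6.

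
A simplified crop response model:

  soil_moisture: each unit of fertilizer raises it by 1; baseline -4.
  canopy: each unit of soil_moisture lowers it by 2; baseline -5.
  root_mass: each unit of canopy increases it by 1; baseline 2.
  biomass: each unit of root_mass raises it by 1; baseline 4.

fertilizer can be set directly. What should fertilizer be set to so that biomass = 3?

Substituting into the canopy equation gives canopy = -2*fertilizer + 3.
So root_mass = -2*fertilizer + 5.
biomass becomes -2*fertilizer + 9.
Solve -2*fertilizer + 9 = 3: fertilizer = (3 - 9) / -2 = 3.

fertilizer = 3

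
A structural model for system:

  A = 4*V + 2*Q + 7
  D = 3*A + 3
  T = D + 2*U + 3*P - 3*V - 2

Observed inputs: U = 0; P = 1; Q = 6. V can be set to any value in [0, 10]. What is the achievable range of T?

61 to 151

Substituting into the A equation gives A = 4*V + 19.
Substituting into the D equation gives D = 12*V + 60.
Substituting into the T equation gives T = 9*V + 61.
Linear in V, so extremes are at the endpoints: V = 0 gives T = 61; V = 10 gives T = 151.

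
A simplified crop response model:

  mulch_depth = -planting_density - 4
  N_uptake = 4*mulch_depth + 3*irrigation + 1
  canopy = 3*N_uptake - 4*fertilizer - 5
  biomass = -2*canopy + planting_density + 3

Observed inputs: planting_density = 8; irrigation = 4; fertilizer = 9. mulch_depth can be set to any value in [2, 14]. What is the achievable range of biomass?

-321 to -33

Intervening on mulch_depth fixes its value directly, overriding its dependence on planting_density.
Substituting into the N_uptake equation gives N_uptake = 4*mulch_depth + 13.
canopy becomes 12*mulch_depth - 2.
biomass becomes -24*mulch_depth + 15.
Linear in mulch_depth, so extremes are at the endpoints: mulch_depth = 2 gives biomass = -33; mulch_depth = 14 gives biomass = -321.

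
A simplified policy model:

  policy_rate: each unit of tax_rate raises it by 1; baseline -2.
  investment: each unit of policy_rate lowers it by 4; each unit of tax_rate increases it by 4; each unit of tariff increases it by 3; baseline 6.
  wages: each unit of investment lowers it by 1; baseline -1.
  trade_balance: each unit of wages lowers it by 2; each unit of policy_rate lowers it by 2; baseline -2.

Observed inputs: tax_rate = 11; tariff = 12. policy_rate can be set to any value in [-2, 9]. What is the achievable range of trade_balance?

Intervening on policy_rate fixes its value directly, overriding its dependence on tax_rate.
Substituting into the investment equation gives investment = -4*policy_rate + 86.
Substituting into the wages equation gives wages = 4*policy_rate - 87.
This gives trade_balance = -10*policy_rate + 172.
Linear in policy_rate, so extremes are at the endpoints: policy_rate = -2 gives trade_balance = 192; policy_rate = 9 gives trade_balance = 82.

82 to 192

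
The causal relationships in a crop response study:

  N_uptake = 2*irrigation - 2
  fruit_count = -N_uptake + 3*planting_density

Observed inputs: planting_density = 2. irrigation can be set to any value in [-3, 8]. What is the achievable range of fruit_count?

-8 to 14

Substituting into the fruit_count equation gives fruit_count = -2*irrigation + 8.
Linear in irrigation, so extremes are at the endpoints: irrigation = -3 gives fruit_count = 14; irrigation = 8 gives fruit_count = -8.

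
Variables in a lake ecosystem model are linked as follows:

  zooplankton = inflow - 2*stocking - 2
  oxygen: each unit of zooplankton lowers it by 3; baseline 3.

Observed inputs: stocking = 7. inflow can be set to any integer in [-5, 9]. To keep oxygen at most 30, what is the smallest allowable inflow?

Substituting into the zooplankton equation gives zooplankton = inflow - 16.
oxygen becomes -3*inflow + 51.
Require -3*inflow + 51 ≤ 30, so inflow ≥ 7.
The smallest integer in [-5, 9] satisfying this is 7.

inflow = 7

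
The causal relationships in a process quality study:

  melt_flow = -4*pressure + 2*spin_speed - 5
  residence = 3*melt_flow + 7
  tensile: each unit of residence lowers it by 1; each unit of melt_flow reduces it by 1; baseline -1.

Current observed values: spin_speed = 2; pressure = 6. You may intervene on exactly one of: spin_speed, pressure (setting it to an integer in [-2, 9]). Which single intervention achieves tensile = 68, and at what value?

Intervening on spin_speed: with other inputs at their observed values, tensile = -8*spin_speed + 108. Solving for 68 gives spin_speed = 5, within [-2, 9].
Intervening on pressure: tensile = 16*pressure - 4. Reaching 68 requires pressure = 9/2, not an integer.

set spin_speed = 5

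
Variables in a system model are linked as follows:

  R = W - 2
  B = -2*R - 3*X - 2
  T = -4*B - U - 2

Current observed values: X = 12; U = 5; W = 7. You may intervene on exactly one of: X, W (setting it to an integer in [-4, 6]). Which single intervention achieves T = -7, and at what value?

set X = -4

Intervening on X: with other inputs at their observed values, T = 12*X + 41. Solving for -7 gives X = -4, within [-4, 6].
Intervening on W: T = 8*W + 129. Reaching -7 requires W = -17, outside [-4, 6].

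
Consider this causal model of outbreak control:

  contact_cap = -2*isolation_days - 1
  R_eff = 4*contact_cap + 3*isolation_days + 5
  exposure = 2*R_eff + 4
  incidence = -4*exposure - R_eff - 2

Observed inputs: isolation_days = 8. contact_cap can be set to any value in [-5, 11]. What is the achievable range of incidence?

Intervening on contact_cap fixes its value directly, overriding its dependence on isolation_days.
Substituting into the R_eff equation gives R_eff = 4*contact_cap + 29.
Substituting into the exposure equation gives exposure = 8*contact_cap + 62.
incidence becomes -36*contact_cap - 279.
Linear in contact_cap, so extremes are at the endpoints: contact_cap = -5 gives incidence = -99; contact_cap = 11 gives incidence = -675.

-675 to -99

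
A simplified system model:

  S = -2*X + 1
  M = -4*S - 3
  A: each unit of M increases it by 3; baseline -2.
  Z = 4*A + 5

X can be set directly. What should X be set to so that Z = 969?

X = 11

Substituting into the M equation gives M = 8*X - 7.
A becomes 24*X - 23.
So Z = 96*X - 87.
Solve 96*X - 87 = 969: X = (969 + 87) / 96 = 11.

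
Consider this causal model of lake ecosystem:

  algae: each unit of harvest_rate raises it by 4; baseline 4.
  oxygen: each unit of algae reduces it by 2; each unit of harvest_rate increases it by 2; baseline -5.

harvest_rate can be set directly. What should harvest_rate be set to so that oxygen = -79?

harvest_rate = 11

Substituting into the oxygen equation gives oxygen = -6*harvest_rate - 13.
Solve -6*harvest_rate - 13 = -79: harvest_rate = (-79 + 13) / -6 = 11.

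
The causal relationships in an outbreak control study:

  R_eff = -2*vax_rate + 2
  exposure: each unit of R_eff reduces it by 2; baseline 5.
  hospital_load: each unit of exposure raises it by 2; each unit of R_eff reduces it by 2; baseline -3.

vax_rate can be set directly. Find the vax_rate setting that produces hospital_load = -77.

vax_rate = -6

Substituting into the exposure equation gives exposure = 4*vax_rate + 1.
Substituting into the hospital_load equation gives hospital_load = 12*vax_rate - 5.
Solve 12*vax_rate - 5 = -77: vax_rate = (-77 + 5) / 12 = -6.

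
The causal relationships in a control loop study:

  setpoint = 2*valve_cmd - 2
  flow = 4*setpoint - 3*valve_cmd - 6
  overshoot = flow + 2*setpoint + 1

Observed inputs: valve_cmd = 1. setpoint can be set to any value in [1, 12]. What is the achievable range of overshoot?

-2 to 64

Intervening on setpoint fixes its value directly, overriding its dependence on valve_cmd.
Substituting into the flow equation gives flow = 4*setpoint - 9.
overshoot becomes 6*setpoint - 8.
Linear in setpoint, so extremes are at the endpoints: setpoint = 1 gives overshoot = -2; setpoint = 12 gives overshoot = 64.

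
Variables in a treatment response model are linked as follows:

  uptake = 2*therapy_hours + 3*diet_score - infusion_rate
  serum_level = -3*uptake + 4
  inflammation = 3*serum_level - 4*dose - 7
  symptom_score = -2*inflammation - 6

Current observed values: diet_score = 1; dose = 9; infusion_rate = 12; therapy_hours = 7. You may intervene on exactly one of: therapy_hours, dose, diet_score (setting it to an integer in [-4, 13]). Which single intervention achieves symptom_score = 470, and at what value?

set diet_score = 7

Intervening on therapy_hours: symptom_score = 36*therapy_hours - 106. Reaching 470 requires therapy_hours = 16, outside [-4, 13].
Intervening on dose: symptom_score = 8*dose + 74. Reaching 470 requires dose = 99/2, not an integer.
Intervening on diet_score: with other inputs at their observed values, symptom_score = 54*diet_score + 92. Solving for 470 gives diet_score = 7, within [-4, 13].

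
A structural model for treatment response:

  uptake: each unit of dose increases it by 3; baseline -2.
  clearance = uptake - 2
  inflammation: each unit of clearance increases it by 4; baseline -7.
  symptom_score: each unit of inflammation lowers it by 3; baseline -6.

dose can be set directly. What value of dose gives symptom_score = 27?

Substituting into the clearance equation gives clearance = 3*dose - 4.
Substituting into the inflammation equation gives inflammation = 12*dose - 23.
Substituting into the symptom_score equation gives symptom_score = -36*dose + 63.
Solve -36*dose + 63 = 27: dose = (27 - 63) / -36 = 1.

dose = 1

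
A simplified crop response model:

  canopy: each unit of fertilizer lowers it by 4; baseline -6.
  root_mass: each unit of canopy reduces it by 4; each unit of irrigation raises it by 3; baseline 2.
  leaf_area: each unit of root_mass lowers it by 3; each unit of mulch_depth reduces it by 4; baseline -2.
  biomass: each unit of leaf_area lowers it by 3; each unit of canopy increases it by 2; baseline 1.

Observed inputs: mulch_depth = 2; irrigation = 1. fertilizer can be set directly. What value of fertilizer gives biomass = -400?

fertilizer = -5

Substituting into the root_mass equation gives root_mass = 16*fertilizer + 29.
This gives leaf_area = -48*fertilizer - 97.
This gives biomass = 136*fertilizer + 280.
Solve 136*fertilizer + 280 = -400: fertilizer = (-400 - 280) / 136 = -5.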